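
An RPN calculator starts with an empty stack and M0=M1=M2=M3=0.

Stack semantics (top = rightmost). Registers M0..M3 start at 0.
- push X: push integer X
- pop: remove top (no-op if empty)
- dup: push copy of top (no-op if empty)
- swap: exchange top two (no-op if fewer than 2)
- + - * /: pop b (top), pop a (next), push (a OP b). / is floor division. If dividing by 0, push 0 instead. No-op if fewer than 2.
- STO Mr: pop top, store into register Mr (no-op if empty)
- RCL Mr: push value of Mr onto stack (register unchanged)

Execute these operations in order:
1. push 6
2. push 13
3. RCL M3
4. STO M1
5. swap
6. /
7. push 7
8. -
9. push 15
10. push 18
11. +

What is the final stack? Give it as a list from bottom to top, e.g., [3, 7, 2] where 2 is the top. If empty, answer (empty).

After op 1 (push 6): stack=[6] mem=[0,0,0,0]
After op 2 (push 13): stack=[6,13] mem=[0,0,0,0]
After op 3 (RCL M3): stack=[6,13,0] mem=[0,0,0,0]
After op 4 (STO M1): stack=[6,13] mem=[0,0,0,0]
After op 5 (swap): stack=[13,6] mem=[0,0,0,0]
After op 6 (/): stack=[2] mem=[0,0,0,0]
After op 7 (push 7): stack=[2,7] mem=[0,0,0,0]
After op 8 (-): stack=[-5] mem=[0,0,0,0]
After op 9 (push 15): stack=[-5,15] mem=[0,0,0,0]
After op 10 (push 18): stack=[-5,15,18] mem=[0,0,0,0]
After op 11 (+): stack=[-5,33] mem=[0,0,0,0]

Answer: [-5, 33]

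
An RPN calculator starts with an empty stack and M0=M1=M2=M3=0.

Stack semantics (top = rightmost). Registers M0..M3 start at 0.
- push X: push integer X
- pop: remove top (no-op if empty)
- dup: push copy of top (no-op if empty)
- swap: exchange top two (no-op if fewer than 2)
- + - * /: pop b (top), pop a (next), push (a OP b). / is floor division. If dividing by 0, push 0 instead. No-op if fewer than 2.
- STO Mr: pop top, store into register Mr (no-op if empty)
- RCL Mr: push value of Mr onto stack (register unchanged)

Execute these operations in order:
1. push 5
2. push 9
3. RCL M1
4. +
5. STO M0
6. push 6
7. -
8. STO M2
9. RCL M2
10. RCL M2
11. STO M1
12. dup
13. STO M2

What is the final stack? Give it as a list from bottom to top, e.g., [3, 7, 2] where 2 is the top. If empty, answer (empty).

Answer: [-1]

Derivation:
After op 1 (push 5): stack=[5] mem=[0,0,0,0]
After op 2 (push 9): stack=[5,9] mem=[0,0,0,0]
After op 3 (RCL M1): stack=[5,9,0] mem=[0,0,0,0]
After op 4 (+): stack=[5,9] mem=[0,0,0,0]
After op 5 (STO M0): stack=[5] mem=[9,0,0,0]
After op 6 (push 6): stack=[5,6] mem=[9,0,0,0]
After op 7 (-): stack=[-1] mem=[9,0,0,0]
After op 8 (STO M2): stack=[empty] mem=[9,0,-1,0]
After op 9 (RCL M2): stack=[-1] mem=[9,0,-1,0]
After op 10 (RCL M2): stack=[-1,-1] mem=[9,0,-1,0]
After op 11 (STO M1): stack=[-1] mem=[9,-1,-1,0]
After op 12 (dup): stack=[-1,-1] mem=[9,-1,-1,0]
After op 13 (STO M2): stack=[-1] mem=[9,-1,-1,0]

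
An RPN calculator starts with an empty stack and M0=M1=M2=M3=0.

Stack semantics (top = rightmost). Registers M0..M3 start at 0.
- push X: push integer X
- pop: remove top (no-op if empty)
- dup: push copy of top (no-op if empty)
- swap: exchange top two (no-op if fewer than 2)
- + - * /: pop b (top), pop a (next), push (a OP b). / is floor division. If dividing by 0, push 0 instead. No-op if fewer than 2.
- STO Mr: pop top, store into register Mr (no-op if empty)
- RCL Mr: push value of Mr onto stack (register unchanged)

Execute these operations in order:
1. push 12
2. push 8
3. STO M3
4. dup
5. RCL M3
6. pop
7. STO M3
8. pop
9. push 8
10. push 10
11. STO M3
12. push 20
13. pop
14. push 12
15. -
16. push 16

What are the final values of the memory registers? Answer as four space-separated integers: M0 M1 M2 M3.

Answer: 0 0 0 10

Derivation:
After op 1 (push 12): stack=[12] mem=[0,0,0,0]
After op 2 (push 8): stack=[12,8] mem=[0,0,0,0]
After op 3 (STO M3): stack=[12] mem=[0,0,0,8]
After op 4 (dup): stack=[12,12] mem=[0,0,0,8]
After op 5 (RCL M3): stack=[12,12,8] mem=[0,0,0,8]
After op 6 (pop): stack=[12,12] mem=[0,0,0,8]
After op 7 (STO M3): stack=[12] mem=[0,0,0,12]
After op 8 (pop): stack=[empty] mem=[0,0,0,12]
After op 9 (push 8): stack=[8] mem=[0,0,0,12]
After op 10 (push 10): stack=[8,10] mem=[0,0,0,12]
After op 11 (STO M3): stack=[8] mem=[0,0,0,10]
After op 12 (push 20): stack=[8,20] mem=[0,0,0,10]
After op 13 (pop): stack=[8] mem=[0,0,0,10]
After op 14 (push 12): stack=[8,12] mem=[0,0,0,10]
After op 15 (-): stack=[-4] mem=[0,0,0,10]
After op 16 (push 16): stack=[-4,16] mem=[0,0,0,10]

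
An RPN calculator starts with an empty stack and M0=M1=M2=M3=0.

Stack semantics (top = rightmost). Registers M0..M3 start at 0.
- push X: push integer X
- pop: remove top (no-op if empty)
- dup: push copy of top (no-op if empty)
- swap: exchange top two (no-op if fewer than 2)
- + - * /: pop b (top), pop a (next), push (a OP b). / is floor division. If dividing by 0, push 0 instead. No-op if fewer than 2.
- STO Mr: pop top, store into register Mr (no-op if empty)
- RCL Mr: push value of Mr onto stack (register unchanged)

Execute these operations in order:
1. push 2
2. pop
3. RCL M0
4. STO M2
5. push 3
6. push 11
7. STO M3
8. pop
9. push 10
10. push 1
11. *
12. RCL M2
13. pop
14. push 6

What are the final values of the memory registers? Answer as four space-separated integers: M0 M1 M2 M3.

After op 1 (push 2): stack=[2] mem=[0,0,0,0]
After op 2 (pop): stack=[empty] mem=[0,0,0,0]
After op 3 (RCL M0): stack=[0] mem=[0,0,0,0]
After op 4 (STO M2): stack=[empty] mem=[0,0,0,0]
After op 5 (push 3): stack=[3] mem=[0,0,0,0]
After op 6 (push 11): stack=[3,11] mem=[0,0,0,0]
After op 7 (STO M3): stack=[3] mem=[0,0,0,11]
After op 8 (pop): stack=[empty] mem=[0,0,0,11]
After op 9 (push 10): stack=[10] mem=[0,0,0,11]
After op 10 (push 1): stack=[10,1] mem=[0,0,0,11]
After op 11 (*): stack=[10] mem=[0,0,0,11]
After op 12 (RCL M2): stack=[10,0] mem=[0,0,0,11]
After op 13 (pop): stack=[10] mem=[0,0,0,11]
After op 14 (push 6): stack=[10,6] mem=[0,0,0,11]

Answer: 0 0 0 11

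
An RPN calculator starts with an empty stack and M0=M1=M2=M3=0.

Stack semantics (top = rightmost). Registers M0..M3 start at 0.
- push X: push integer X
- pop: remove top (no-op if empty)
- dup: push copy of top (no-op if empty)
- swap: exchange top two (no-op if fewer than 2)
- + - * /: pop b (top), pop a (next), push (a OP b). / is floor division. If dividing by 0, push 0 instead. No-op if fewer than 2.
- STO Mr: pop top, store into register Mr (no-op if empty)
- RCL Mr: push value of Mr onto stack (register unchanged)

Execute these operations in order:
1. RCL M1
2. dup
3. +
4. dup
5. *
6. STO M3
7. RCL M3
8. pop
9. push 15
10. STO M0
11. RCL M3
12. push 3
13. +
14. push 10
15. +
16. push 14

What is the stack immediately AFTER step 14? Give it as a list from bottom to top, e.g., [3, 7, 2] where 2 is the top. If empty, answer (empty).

After op 1 (RCL M1): stack=[0] mem=[0,0,0,0]
After op 2 (dup): stack=[0,0] mem=[0,0,0,0]
After op 3 (+): stack=[0] mem=[0,0,0,0]
After op 4 (dup): stack=[0,0] mem=[0,0,0,0]
After op 5 (*): stack=[0] mem=[0,0,0,0]
After op 6 (STO M3): stack=[empty] mem=[0,0,0,0]
After op 7 (RCL M3): stack=[0] mem=[0,0,0,0]
After op 8 (pop): stack=[empty] mem=[0,0,0,0]
After op 9 (push 15): stack=[15] mem=[0,0,0,0]
After op 10 (STO M0): stack=[empty] mem=[15,0,0,0]
After op 11 (RCL M3): stack=[0] mem=[15,0,0,0]
After op 12 (push 3): stack=[0,3] mem=[15,0,0,0]
After op 13 (+): stack=[3] mem=[15,0,0,0]
After op 14 (push 10): stack=[3,10] mem=[15,0,0,0]

[3, 10]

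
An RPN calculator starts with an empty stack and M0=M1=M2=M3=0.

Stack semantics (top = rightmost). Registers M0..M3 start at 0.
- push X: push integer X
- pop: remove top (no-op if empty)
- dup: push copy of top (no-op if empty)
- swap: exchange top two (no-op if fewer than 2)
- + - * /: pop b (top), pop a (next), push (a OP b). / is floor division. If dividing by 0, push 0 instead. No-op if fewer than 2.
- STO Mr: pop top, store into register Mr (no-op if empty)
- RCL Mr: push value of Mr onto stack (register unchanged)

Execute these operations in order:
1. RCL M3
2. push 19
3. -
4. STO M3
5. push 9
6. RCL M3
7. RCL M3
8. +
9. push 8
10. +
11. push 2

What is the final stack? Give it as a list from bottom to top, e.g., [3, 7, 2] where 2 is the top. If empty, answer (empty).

Answer: [9, -30, 2]

Derivation:
After op 1 (RCL M3): stack=[0] mem=[0,0,0,0]
After op 2 (push 19): stack=[0,19] mem=[0,0,0,0]
After op 3 (-): stack=[-19] mem=[0,0,0,0]
After op 4 (STO M3): stack=[empty] mem=[0,0,0,-19]
After op 5 (push 9): stack=[9] mem=[0,0,0,-19]
After op 6 (RCL M3): stack=[9,-19] mem=[0,0,0,-19]
After op 7 (RCL M3): stack=[9,-19,-19] mem=[0,0,0,-19]
After op 8 (+): stack=[9,-38] mem=[0,0,0,-19]
After op 9 (push 8): stack=[9,-38,8] mem=[0,0,0,-19]
After op 10 (+): stack=[9,-30] mem=[0,0,0,-19]
After op 11 (push 2): stack=[9,-30,2] mem=[0,0,0,-19]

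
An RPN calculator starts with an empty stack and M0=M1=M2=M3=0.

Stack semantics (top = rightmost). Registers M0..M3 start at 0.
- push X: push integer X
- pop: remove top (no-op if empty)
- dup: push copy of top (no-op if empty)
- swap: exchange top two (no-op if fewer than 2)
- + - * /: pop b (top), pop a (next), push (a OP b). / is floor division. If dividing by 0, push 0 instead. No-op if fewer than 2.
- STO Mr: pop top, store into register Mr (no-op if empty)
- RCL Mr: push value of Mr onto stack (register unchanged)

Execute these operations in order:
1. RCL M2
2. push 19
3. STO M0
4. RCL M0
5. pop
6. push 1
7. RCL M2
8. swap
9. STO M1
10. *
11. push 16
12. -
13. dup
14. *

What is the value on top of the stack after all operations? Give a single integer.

After op 1 (RCL M2): stack=[0] mem=[0,0,0,0]
After op 2 (push 19): stack=[0,19] mem=[0,0,0,0]
After op 3 (STO M0): stack=[0] mem=[19,0,0,0]
After op 4 (RCL M0): stack=[0,19] mem=[19,0,0,0]
After op 5 (pop): stack=[0] mem=[19,0,0,0]
After op 6 (push 1): stack=[0,1] mem=[19,0,0,0]
After op 7 (RCL M2): stack=[0,1,0] mem=[19,0,0,0]
After op 8 (swap): stack=[0,0,1] mem=[19,0,0,0]
After op 9 (STO M1): stack=[0,0] mem=[19,1,0,0]
After op 10 (*): stack=[0] mem=[19,1,0,0]
After op 11 (push 16): stack=[0,16] mem=[19,1,0,0]
After op 12 (-): stack=[-16] mem=[19,1,0,0]
After op 13 (dup): stack=[-16,-16] mem=[19,1,0,0]
After op 14 (*): stack=[256] mem=[19,1,0,0]

Answer: 256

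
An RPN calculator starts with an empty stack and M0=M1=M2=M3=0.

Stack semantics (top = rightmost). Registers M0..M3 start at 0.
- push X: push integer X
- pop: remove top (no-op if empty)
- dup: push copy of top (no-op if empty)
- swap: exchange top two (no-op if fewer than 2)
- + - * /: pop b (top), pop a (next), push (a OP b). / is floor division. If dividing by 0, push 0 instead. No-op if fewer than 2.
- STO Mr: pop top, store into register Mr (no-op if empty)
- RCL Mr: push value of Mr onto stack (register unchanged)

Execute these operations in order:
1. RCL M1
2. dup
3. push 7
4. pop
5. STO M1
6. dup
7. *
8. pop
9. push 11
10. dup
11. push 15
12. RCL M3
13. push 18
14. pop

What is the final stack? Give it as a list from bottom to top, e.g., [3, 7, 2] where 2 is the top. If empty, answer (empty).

Answer: [11, 11, 15, 0]

Derivation:
After op 1 (RCL M1): stack=[0] mem=[0,0,0,0]
After op 2 (dup): stack=[0,0] mem=[0,0,0,0]
After op 3 (push 7): stack=[0,0,7] mem=[0,0,0,0]
After op 4 (pop): stack=[0,0] mem=[0,0,0,0]
After op 5 (STO M1): stack=[0] mem=[0,0,0,0]
After op 6 (dup): stack=[0,0] mem=[0,0,0,0]
After op 7 (*): stack=[0] mem=[0,0,0,0]
After op 8 (pop): stack=[empty] mem=[0,0,0,0]
After op 9 (push 11): stack=[11] mem=[0,0,0,0]
After op 10 (dup): stack=[11,11] mem=[0,0,0,0]
After op 11 (push 15): stack=[11,11,15] mem=[0,0,0,0]
After op 12 (RCL M3): stack=[11,11,15,0] mem=[0,0,0,0]
After op 13 (push 18): stack=[11,11,15,0,18] mem=[0,0,0,0]
After op 14 (pop): stack=[11,11,15,0] mem=[0,0,0,0]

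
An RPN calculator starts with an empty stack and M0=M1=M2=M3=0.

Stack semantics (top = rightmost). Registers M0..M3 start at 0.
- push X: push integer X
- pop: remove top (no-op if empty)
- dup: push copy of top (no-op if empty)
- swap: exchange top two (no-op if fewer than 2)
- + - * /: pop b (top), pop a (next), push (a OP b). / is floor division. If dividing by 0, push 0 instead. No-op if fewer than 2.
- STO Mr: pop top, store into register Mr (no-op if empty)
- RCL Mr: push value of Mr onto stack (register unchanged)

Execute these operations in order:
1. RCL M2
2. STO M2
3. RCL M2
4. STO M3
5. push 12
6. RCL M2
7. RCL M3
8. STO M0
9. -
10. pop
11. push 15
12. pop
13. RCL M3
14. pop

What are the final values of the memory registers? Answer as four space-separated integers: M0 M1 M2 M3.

After op 1 (RCL M2): stack=[0] mem=[0,0,0,0]
After op 2 (STO M2): stack=[empty] mem=[0,0,0,0]
After op 3 (RCL M2): stack=[0] mem=[0,0,0,0]
After op 4 (STO M3): stack=[empty] mem=[0,0,0,0]
After op 5 (push 12): stack=[12] mem=[0,0,0,0]
After op 6 (RCL M2): stack=[12,0] mem=[0,0,0,0]
After op 7 (RCL M3): stack=[12,0,0] mem=[0,0,0,0]
After op 8 (STO M0): stack=[12,0] mem=[0,0,0,0]
After op 9 (-): stack=[12] mem=[0,0,0,0]
After op 10 (pop): stack=[empty] mem=[0,0,0,0]
After op 11 (push 15): stack=[15] mem=[0,0,0,0]
After op 12 (pop): stack=[empty] mem=[0,0,0,0]
After op 13 (RCL M3): stack=[0] mem=[0,0,0,0]
After op 14 (pop): stack=[empty] mem=[0,0,0,0]

Answer: 0 0 0 0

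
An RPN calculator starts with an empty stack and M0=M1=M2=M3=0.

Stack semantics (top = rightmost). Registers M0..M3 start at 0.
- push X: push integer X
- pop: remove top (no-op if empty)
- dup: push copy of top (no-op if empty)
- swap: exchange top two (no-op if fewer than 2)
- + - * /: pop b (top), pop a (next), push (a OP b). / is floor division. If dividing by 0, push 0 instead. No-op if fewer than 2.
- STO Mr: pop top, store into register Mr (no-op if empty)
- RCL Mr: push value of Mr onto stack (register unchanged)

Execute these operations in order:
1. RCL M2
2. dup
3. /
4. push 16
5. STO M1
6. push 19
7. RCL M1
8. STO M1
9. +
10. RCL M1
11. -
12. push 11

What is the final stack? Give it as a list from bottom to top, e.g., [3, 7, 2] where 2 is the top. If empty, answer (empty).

Answer: [3, 11]

Derivation:
After op 1 (RCL M2): stack=[0] mem=[0,0,0,0]
After op 2 (dup): stack=[0,0] mem=[0,0,0,0]
After op 3 (/): stack=[0] mem=[0,0,0,0]
After op 4 (push 16): stack=[0,16] mem=[0,0,0,0]
After op 5 (STO M1): stack=[0] mem=[0,16,0,0]
After op 6 (push 19): stack=[0,19] mem=[0,16,0,0]
After op 7 (RCL M1): stack=[0,19,16] mem=[0,16,0,0]
After op 8 (STO M1): stack=[0,19] mem=[0,16,0,0]
After op 9 (+): stack=[19] mem=[0,16,0,0]
After op 10 (RCL M1): stack=[19,16] mem=[0,16,0,0]
After op 11 (-): stack=[3] mem=[0,16,0,0]
After op 12 (push 11): stack=[3,11] mem=[0,16,0,0]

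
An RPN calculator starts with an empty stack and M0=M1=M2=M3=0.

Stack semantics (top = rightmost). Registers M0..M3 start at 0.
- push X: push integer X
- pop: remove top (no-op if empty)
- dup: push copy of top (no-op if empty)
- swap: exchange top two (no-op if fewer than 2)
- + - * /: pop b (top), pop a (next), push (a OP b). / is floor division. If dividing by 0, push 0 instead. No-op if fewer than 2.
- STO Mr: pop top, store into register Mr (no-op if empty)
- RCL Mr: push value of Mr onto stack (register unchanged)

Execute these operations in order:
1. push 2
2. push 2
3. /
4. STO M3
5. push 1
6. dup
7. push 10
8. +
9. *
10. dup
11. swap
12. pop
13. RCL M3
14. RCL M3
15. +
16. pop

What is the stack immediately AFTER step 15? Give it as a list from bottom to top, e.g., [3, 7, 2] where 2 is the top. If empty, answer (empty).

After op 1 (push 2): stack=[2] mem=[0,0,0,0]
After op 2 (push 2): stack=[2,2] mem=[0,0,0,0]
After op 3 (/): stack=[1] mem=[0,0,0,0]
After op 4 (STO M3): stack=[empty] mem=[0,0,0,1]
After op 5 (push 1): stack=[1] mem=[0,0,0,1]
After op 6 (dup): stack=[1,1] mem=[0,0,0,1]
After op 7 (push 10): stack=[1,1,10] mem=[0,0,0,1]
After op 8 (+): stack=[1,11] mem=[0,0,0,1]
After op 9 (*): stack=[11] mem=[0,0,0,1]
After op 10 (dup): stack=[11,11] mem=[0,0,0,1]
After op 11 (swap): stack=[11,11] mem=[0,0,0,1]
After op 12 (pop): stack=[11] mem=[0,0,0,1]
After op 13 (RCL M3): stack=[11,1] mem=[0,0,0,1]
After op 14 (RCL M3): stack=[11,1,1] mem=[0,0,0,1]
After op 15 (+): stack=[11,2] mem=[0,0,0,1]

[11, 2]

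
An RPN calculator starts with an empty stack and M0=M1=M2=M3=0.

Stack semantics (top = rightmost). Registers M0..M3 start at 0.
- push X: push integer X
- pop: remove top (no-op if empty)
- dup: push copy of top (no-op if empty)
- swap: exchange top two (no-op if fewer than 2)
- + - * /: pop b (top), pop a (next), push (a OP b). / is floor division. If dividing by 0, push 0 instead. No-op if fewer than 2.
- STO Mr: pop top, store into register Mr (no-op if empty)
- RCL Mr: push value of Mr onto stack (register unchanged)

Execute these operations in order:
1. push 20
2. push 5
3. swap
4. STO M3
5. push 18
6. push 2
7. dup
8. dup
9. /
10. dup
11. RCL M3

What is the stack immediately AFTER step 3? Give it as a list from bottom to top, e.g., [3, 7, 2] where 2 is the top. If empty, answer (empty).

After op 1 (push 20): stack=[20] mem=[0,0,0,0]
After op 2 (push 5): stack=[20,5] mem=[0,0,0,0]
After op 3 (swap): stack=[5,20] mem=[0,0,0,0]

[5, 20]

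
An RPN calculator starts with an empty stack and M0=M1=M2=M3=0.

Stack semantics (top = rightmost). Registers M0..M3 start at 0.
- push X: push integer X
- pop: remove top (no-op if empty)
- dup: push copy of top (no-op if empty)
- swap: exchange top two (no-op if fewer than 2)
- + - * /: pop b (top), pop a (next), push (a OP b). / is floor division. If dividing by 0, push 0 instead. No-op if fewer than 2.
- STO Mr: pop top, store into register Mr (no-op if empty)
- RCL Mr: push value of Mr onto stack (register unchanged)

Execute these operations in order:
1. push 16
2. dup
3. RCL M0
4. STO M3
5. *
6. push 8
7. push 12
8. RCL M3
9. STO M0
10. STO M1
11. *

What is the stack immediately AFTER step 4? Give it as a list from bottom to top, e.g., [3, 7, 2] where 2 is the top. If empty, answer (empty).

After op 1 (push 16): stack=[16] mem=[0,0,0,0]
After op 2 (dup): stack=[16,16] mem=[0,0,0,0]
After op 3 (RCL M0): stack=[16,16,0] mem=[0,0,0,0]
After op 4 (STO M3): stack=[16,16] mem=[0,0,0,0]

[16, 16]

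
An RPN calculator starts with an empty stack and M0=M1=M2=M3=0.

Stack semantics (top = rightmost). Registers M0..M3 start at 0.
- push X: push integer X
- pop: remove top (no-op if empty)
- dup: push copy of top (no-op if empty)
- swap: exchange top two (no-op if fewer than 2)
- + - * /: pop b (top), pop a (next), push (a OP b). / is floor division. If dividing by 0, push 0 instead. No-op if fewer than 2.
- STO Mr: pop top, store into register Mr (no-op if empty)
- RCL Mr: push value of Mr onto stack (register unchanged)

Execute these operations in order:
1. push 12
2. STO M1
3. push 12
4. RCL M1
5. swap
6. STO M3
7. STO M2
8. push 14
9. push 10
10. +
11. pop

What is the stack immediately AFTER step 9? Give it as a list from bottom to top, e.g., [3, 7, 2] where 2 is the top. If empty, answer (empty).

After op 1 (push 12): stack=[12] mem=[0,0,0,0]
After op 2 (STO M1): stack=[empty] mem=[0,12,0,0]
After op 3 (push 12): stack=[12] mem=[0,12,0,0]
After op 4 (RCL M1): stack=[12,12] mem=[0,12,0,0]
After op 5 (swap): stack=[12,12] mem=[0,12,0,0]
After op 6 (STO M3): stack=[12] mem=[0,12,0,12]
After op 7 (STO M2): stack=[empty] mem=[0,12,12,12]
After op 8 (push 14): stack=[14] mem=[0,12,12,12]
After op 9 (push 10): stack=[14,10] mem=[0,12,12,12]

[14, 10]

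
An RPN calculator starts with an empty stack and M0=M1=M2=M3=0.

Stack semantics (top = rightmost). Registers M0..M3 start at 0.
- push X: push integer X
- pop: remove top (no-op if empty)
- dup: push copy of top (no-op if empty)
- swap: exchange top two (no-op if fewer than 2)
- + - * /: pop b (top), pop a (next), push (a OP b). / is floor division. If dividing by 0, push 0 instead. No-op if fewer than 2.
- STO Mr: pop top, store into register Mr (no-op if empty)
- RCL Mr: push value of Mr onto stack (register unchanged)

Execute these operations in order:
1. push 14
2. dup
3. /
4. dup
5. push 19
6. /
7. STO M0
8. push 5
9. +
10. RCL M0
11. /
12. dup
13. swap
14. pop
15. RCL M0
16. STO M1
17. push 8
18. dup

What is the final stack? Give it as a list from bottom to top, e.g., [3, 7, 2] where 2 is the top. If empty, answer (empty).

Answer: [0, 8, 8]

Derivation:
After op 1 (push 14): stack=[14] mem=[0,0,0,0]
After op 2 (dup): stack=[14,14] mem=[0,0,0,0]
After op 3 (/): stack=[1] mem=[0,0,0,0]
After op 4 (dup): stack=[1,1] mem=[0,0,0,0]
After op 5 (push 19): stack=[1,1,19] mem=[0,0,0,0]
After op 6 (/): stack=[1,0] mem=[0,0,0,0]
After op 7 (STO M0): stack=[1] mem=[0,0,0,0]
After op 8 (push 5): stack=[1,5] mem=[0,0,0,0]
After op 9 (+): stack=[6] mem=[0,0,0,0]
After op 10 (RCL M0): stack=[6,0] mem=[0,0,0,0]
After op 11 (/): stack=[0] mem=[0,0,0,0]
After op 12 (dup): stack=[0,0] mem=[0,0,0,0]
After op 13 (swap): stack=[0,0] mem=[0,0,0,0]
After op 14 (pop): stack=[0] mem=[0,0,0,0]
After op 15 (RCL M0): stack=[0,0] mem=[0,0,0,0]
After op 16 (STO M1): stack=[0] mem=[0,0,0,0]
After op 17 (push 8): stack=[0,8] mem=[0,0,0,0]
After op 18 (dup): stack=[0,8,8] mem=[0,0,0,0]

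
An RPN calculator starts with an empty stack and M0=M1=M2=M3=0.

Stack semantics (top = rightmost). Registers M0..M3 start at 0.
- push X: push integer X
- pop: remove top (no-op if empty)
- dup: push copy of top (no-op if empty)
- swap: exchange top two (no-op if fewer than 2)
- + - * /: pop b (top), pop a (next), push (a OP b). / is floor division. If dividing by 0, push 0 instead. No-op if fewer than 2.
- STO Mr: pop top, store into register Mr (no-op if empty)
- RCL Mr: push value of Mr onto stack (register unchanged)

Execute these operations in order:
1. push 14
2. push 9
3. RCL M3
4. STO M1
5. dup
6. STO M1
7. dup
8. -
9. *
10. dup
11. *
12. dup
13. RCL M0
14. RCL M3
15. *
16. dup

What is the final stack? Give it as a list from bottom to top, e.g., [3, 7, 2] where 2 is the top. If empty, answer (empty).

Answer: [0, 0, 0, 0]

Derivation:
After op 1 (push 14): stack=[14] mem=[0,0,0,0]
After op 2 (push 9): stack=[14,9] mem=[0,0,0,0]
After op 3 (RCL M3): stack=[14,9,0] mem=[0,0,0,0]
After op 4 (STO M1): stack=[14,9] mem=[0,0,0,0]
After op 5 (dup): stack=[14,9,9] mem=[0,0,0,0]
After op 6 (STO M1): stack=[14,9] mem=[0,9,0,0]
After op 7 (dup): stack=[14,9,9] mem=[0,9,0,0]
After op 8 (-): stack=[14,0] mem=[0,9,0,0]
After op 9 (*): stack=[0] mem=[0,9,0,0]
After op 10 (dup): stack=[0,0] mem=[0,9,0,0]
After op 11 (*): stack=[0] mem=[0,9,0,0]
After op 12 (dup): stack=[0,0] mem=[0,9,0,0]
After op 13 (RCL M0): stack=[0,0,0] mem=[0,9,0,0]
After op 14 (RCL M3): stack=[0,0,0,0] mem=[0,9,0,0]
After op 15 (*): stack=[0,0,0] mem=[0,9,0,0]
After op 16 (dup): stack=[0,0,0,0] mem=[0,9,0,0]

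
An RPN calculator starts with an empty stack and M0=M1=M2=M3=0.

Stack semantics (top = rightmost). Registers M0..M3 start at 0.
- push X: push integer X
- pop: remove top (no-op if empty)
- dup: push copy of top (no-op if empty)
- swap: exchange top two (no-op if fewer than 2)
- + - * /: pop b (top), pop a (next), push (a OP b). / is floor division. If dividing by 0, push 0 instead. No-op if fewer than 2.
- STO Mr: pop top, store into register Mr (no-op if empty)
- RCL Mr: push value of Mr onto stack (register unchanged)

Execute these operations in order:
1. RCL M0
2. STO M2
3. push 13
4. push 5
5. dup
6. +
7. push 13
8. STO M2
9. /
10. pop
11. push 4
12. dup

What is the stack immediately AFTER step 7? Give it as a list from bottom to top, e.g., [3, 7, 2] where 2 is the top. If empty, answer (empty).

After op 1 (RCL M0): stack=[0] mem=[0,0,0,0]
After op 2 (STO M2): stack=[empty] mem=[0,0,0,0]
After op 3 (push 13): stack=[13] mem=[0,0,0,0]
After op 4 (push 5): stack=[13,5] mem=[0,0,0,0]
After op 5 (dup): stack=[13,5,5] mem=[0,0,0,0]
After op 6 (+): stack=[13,10] mem=[0,0,0,0]
After op 7 (push 13): stack=[13,10,13] mem=[0,0,0,0]

[13, 10, 13]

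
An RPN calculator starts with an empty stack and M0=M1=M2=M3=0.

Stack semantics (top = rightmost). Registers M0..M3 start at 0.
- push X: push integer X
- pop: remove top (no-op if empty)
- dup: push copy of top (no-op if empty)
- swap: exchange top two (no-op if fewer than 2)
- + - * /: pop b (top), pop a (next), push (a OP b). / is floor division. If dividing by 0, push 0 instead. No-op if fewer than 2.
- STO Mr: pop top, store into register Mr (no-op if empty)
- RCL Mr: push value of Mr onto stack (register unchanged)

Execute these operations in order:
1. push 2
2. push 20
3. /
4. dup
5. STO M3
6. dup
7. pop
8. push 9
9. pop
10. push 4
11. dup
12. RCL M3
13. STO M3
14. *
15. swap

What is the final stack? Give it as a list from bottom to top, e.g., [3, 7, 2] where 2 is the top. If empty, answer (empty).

Answer: [16, 0]

Derivation:
After op 1 (push 2): stack=[2] mem=[0,0,0,0]
After op 2 (push 20): stack=[2,20] mem=[0,0,0,0]
After op 3 (/): stack=[0] mem=[0,0,0,0]
After op 4 (dup): stack=[0,0] mem=[0,0,0,0]
After op 5 (STO M3): stack=[0] mem=[0,0,0,0]
After op 6 (dup): stack=[0,0] mem=[0,0,0,0]
After op 7 (pop): stack=[0] mem=[0,0,0,0]
After op 8 (push 9): stack=[0,9] mem=[0,0,0,0]
After op 9 (pop): stack=[0] mem=[0,0,0,0]
After op 10 (push 4): stack=[0,4] mem=[0,0,0,0]
After op 11 (dup): stack=[0,4,4] mem=[0,0,0,0]
After op 12 (RCL M3): stack=[0,4,4,0] mem=[0,0,0,0]
After op 13 (STO M3): stack=[0,4,4] mem=[0,0,0,0]
After op 14 (*): stack=[0,16] mem=[0,0,0,0]
After op 15 (swap): stack=[16,0] mem=[0,0,0,0]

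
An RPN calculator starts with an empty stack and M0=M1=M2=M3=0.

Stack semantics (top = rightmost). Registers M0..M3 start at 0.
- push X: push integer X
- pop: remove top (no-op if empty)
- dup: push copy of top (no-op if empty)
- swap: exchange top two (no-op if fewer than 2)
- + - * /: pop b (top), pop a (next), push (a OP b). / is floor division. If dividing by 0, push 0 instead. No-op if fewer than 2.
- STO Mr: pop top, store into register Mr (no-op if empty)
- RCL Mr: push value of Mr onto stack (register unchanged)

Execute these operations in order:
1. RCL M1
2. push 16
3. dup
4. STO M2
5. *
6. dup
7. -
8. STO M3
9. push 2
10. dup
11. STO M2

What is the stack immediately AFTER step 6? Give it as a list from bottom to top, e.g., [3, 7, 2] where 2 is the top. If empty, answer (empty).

After op 1 (RCL M1): stack=[0] mem=[0,0,0,0]
After op 2 (push 16): stack=[0,16] mem=[0,0,0,0]
After op 3 (dup): stack=[0,16,16] mem=[0,0,0,0]
After op 4 (STO M2): stack=[0,16] mem=[0,0,16,0]
After op 5 (*): stack=[0] mem=[0,0,16,0]
After op 6 (dup): stack=[0,0] mem=[0,0,16,0]

[0, 0]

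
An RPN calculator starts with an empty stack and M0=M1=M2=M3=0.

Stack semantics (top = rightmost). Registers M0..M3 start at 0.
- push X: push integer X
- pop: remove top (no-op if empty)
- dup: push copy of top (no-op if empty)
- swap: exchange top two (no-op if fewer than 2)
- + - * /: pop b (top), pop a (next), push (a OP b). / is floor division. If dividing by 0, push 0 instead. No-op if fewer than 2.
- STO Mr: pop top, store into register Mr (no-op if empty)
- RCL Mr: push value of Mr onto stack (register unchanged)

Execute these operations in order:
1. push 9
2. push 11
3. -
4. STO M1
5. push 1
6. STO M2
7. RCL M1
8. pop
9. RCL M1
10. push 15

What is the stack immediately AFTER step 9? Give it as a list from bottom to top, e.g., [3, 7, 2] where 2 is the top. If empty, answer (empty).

After op 1 (push 9): stack=[9] mem=[0,0,0,0]
After op 2 (push 11): stack=[9,11] mem=[0,0,0,0]
After op 3 (-): stack=[-2] mem=[0,0,0,0]
After op 4 (STO M1): stack=[empty] mem=[0,-2,0,0]
After op 5 (push 1): stack=[1] mem=[0,-2,0,0]
After op 6 (STO M2): stack=[empty] mem=[0,-2,1,0]
After op 7 (RCL M1): stack=[-2] mem=[0,-2,1,0]
After op 8 (pop): stack=[empty] mem=[0,-2,1,0]
After op 9 (RCL M1): stack=[-2] mem=[0,-2,1,0]

[-2]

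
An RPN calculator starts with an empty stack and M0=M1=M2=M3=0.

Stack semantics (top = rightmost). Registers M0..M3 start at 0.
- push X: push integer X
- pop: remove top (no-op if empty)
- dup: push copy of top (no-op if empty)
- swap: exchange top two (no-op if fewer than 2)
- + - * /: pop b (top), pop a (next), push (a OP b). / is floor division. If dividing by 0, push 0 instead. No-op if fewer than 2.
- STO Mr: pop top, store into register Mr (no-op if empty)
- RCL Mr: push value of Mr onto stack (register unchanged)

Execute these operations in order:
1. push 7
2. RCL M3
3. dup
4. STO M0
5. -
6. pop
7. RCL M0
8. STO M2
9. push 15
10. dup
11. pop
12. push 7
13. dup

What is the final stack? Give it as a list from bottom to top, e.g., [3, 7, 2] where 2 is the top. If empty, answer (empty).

After op 1 (push 7): stack=[7] mem=[0,0,0,0]
After op 2 (RCL M3): stack=[7,0] mem=[0,0,0,0]
After op 3 (dup): stack=[7,0,0] mem=[0,0,0,0]
After op 4 (STO M0): stack=[7,0] mem=[0,0,0,0]
After op 5 (-): stack=[7] mem=[0,0,0,0]
After op 6 (pop): stack=[empty] mem=[0,0,0,0]
After op 7 (RCL M0): stack=[0] mem=[0,0,0,0]
After op 8 (STO M2): stack=[empty] mem=[0,0,0,0]
After op 9 (push 15): stack=[15] mem=[0,0,0,0]
After op 10 (dup): stack=[15,15] mem=[0,0,0,0]
After op 11 (pop): stack=[15] mem=[0,0,0,0]
After op 12 (push 7): stack=[15,7] mem=[0,0,0,0]
After op 13 (dup): stack=[15,7,7] mem=[0,0,0,0]

Answer: [15, 7, 7]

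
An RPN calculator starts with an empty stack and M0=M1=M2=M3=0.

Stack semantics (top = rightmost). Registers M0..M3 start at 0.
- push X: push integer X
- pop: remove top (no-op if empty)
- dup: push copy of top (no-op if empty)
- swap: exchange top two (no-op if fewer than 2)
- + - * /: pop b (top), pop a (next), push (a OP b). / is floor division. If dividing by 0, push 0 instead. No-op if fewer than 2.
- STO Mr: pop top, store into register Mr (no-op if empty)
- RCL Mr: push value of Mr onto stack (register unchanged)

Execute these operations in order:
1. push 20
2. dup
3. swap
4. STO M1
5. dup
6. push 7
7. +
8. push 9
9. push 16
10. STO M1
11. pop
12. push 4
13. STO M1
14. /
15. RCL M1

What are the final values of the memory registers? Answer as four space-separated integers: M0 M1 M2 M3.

Answer: 0 4 0 0

Derivation:
After op 1 (push 20): stack=[20] mem=[0,0,0,0]
After op 2 (dup): stack=[20,20] mem=[0,0,0,0]
After op 3 (swap): stack=[20,20] mem=[0,0,0,0]
After op 4 (STO M1): stack=[20] mem=[0,20,0,0]
After op 5 (dup): stack=[20,20] mem=[0,20,0,0]
After op 6 (push 7): stack=[20,20,7] mem=[0,20,0,0]
After op 7 (+): stack=[20,27] mem=[0,20,0,0]
After op 8 (push 9): stack=[20,27,9] mem=[0,20,0,0]
After op 9 (push 16): stack=[20,27,9,16] mem=[0,20,0,0]
After op 10 (STO M1): stack=[20,27,9] mem=[0,16,0,0]
After op 11 (pop): stack=[20,27] mem=[0,16,0,0]
After op 12 (push 4): stack=[20,27,4] mem=[0,16,0,0]
After op 13 (STO M1): stack=[20,27] mem=[0,4,0,0]
After op 14 (/): stack=[0] mem=[0,4,0,0]
After op 15 (RCL M1): stack=[0,4] mem=[0,4,0,0]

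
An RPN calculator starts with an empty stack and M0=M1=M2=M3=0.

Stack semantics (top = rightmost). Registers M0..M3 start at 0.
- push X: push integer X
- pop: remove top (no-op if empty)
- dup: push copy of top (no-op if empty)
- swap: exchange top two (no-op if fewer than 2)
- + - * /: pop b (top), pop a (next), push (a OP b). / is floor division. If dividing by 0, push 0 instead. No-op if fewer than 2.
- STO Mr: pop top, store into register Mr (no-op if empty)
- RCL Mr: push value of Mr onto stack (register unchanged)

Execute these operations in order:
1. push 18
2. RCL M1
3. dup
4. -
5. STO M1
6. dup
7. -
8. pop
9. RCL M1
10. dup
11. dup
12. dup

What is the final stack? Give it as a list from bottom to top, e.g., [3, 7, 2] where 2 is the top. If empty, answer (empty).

Answer: [0, 0, 0, 0]

Derivation:
After op 1 (push 18): stack=[18] mem=[0,0,0,0]
After op 2 (RCL M1): stack=[18,0] mem=[0,0,0,0]
After op 3 (dup): stack=[18,0,0] mem=[0,0,0,0]
After op 4 (-): stack=[18,0] mem=[0,0,0,0]
After op 5 (STO M1): stack=[18] mem=[0,0,0,0]
After op 6 (dup): stack=[18,18] mem=[0,0,0,0]
After op 7 (-): stack=[0] mem=[0,0,0,0]
After op 8 (pop): stack=[empty] mem=[0,0,0,0]
After op 9 (RCL M1): stack=[0] mem=[0,0,0,0]
After op 10 (dup): stack=[0,0] mem=[0,0,0,0]
After op 11 (dup): stack=[0,0,0] mem=[0,0,0,0]
After op 12 (dup): stack=[0,0,0,0] mem=[0,0,0,0]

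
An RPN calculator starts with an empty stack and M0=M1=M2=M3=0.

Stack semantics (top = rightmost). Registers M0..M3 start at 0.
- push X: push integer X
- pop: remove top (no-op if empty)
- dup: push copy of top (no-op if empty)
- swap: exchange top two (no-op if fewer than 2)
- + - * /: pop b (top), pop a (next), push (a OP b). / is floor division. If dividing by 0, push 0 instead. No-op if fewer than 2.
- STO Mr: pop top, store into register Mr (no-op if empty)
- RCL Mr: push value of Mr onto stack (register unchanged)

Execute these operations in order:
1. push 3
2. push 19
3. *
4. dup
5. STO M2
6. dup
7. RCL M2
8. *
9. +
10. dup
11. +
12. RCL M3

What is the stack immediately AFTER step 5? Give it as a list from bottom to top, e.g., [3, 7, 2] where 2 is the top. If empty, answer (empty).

After op 1 (push 3): stack=[3] mem=[0,0,0,0]
After op 2 (push 19): stack=[3,19] mem=[0,0,0,0]
After op 3 (*): stack=[57] mem=[0,0,0,0]
After op 4 (dup): stack=[57,57] mem=[0,0,0,0]
After op 5 (STO M2): stack=[57] mem=[0,0,57,0]

[57]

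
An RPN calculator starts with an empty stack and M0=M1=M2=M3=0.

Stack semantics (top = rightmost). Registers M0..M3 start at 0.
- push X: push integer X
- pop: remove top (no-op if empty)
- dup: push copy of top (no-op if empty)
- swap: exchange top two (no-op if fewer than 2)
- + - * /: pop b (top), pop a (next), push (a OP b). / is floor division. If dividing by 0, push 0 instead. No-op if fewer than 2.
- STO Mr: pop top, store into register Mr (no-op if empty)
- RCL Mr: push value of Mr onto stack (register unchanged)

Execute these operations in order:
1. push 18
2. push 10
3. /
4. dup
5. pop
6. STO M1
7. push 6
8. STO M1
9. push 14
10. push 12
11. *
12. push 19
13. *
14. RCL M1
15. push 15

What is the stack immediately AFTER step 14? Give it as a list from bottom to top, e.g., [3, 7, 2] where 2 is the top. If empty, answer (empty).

After op 1 (push 18): stack=[18] mem=[0,0,0,0]
After op 2 (push 10): stack=[18,10] mem=[0,0,0,0]
After op 3 (/): stack=[1] mem=[0,0,0,0]
After op 4 (dup): stack=[1,1] mem=[0,0,0,0]
After op 5 (pop): stack=[1] mem=[0,0,0,0]
After op 6 (STO M1): stack=[empty] mem=[0,1,0,0]
After op 7 (push 6): stack=[6] mem=[0,1,0,0]
After op 8 (STO M1): stack=[empty] mem=[0,6,0,0]
After op 9 (push 14): stack=[14] mem=[0,6,0,0]
After op 10 (push 12): stack=[14,12] mem=[0,6,0,0]
After op 11 (*): stack=[168] mem=[0,6,0,0]
After op 12 (push 19): stack=[168,19] mem=[0,6,0,0]
After op 13 (*): stack=[3192] mem=[0,6,0,0]
After op 14 (RCL M1): stack=[3192,6] mem=[0,6,0,0]

[3192, 6]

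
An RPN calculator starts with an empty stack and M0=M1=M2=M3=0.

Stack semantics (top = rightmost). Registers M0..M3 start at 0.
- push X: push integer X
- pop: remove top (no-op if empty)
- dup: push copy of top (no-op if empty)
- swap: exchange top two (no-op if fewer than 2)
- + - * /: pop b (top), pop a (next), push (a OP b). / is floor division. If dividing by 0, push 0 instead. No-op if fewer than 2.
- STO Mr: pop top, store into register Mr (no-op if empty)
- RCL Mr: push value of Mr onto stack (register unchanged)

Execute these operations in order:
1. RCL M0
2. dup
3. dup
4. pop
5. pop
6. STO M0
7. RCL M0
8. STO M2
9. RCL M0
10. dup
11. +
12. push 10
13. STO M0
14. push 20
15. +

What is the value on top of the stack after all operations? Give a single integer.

After op 1 (RCL M0): stack=[0] mem=[0,0,0,0]
After op 2 (dup): stack=[0,0] mem=[0,0,0,0]
After op 3 (dup): stack=[0,0,0] mem=[0,0,0,0]
After op 4 (pop): stack=[0,0] mem=[0,0,0,0]
After op 5 (pop): stack=[0] mem=[0,0,0,0]
After op 6 (STO M0): stack=[empty] mem=[0,0,0,0]
After op 7 (RCL M0): stack=[0] mem=[0,0,0,0]
After op 8 (STO M2): stack=[empty] mem=[0,0,0,0]
After op 9 (RCL M0): stack=[0] mem=[0,0,0,0]
After op 10 (dup): stack=[0,0] mem=[0,0,0,0]
After op 11 (+): stack=[0] mem=[0,0,0,0]
After op 12 (push 10): stack=[0,10] mem=[0,0,0,0]
After op 13 (STO M0): stack=[0] mem=[10,0,0,0]
After op 14 (push 20): stack=[0,20] mem=[10,0,0,0]
After op 15 (+): stack=[20] mem=[10,0,0,0]

Answer: 20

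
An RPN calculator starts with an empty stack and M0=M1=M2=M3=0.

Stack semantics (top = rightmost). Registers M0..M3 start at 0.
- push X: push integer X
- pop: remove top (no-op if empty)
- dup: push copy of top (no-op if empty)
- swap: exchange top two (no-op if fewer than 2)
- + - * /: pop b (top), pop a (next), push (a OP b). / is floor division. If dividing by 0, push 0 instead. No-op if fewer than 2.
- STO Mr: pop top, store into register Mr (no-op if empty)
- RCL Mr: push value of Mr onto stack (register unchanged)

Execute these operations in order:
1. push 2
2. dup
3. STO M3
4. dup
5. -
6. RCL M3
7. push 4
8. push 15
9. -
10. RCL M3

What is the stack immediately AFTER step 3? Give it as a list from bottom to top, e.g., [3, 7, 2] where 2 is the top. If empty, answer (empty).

After op 1 (push 2): stack=[2] mem=[0,0,0,0]
After op 2 (dup): stack=[2,2] mem=[0,0,0,0]
After op 3 (STO M3): stack=[2] mem=[0,0,0,2]

[2]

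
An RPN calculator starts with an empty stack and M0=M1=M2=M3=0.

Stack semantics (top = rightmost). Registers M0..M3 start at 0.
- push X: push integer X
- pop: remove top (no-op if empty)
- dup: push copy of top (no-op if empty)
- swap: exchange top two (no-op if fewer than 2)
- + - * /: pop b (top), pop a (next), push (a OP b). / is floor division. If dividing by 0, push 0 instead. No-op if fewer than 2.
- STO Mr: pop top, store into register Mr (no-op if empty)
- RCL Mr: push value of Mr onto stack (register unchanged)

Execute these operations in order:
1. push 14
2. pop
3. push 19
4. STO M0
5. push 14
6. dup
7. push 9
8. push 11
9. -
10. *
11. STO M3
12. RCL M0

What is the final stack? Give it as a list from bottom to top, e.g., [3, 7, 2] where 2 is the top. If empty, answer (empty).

Answer: [14, 19]

Derivation:
After op 1 (push 14): stack=[14] mem=[0,0,0,0]
After op 2 (pop): stack=[empty] mem=[0,0,0,0]
After op 3 (push 19): stack=[19] mem=[0,0,0,0]
After op 4 (STO M0): stack=[empty] mem=[19,0,0,0]
After op 5 (push 14): stack=[14] mem=[19,0,0,0]
After op 6 (dup): stack=[14,14] mem=[19,0,0,0]
After op 7 (push 9): stack=[14,14,9] mem=[19,0,0,0]
After op 8 (push 11): stack=[14,14,9,11] mem=[19,0,0,0]
After op 9 (-): stack=[14,14,-2] mem=[19,0,0,0]
After op 10 (*): stack=[14,-28] mem=[19,0,0,0]
After op 11 (STO M3): stack=[14] mem=[19,0,0,-28]
After op 12 (RCL M0): stack=[14,19] mem=[19,0,0,-28]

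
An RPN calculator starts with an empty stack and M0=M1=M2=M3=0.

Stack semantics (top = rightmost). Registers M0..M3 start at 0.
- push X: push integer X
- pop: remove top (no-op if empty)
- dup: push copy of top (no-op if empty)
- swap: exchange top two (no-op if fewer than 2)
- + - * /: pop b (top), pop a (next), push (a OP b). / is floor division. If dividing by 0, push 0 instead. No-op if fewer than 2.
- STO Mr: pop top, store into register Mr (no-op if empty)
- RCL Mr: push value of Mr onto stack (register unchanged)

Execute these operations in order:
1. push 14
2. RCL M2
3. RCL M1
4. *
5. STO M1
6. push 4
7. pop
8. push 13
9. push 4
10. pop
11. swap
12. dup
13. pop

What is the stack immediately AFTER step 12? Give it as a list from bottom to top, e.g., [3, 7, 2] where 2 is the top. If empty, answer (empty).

After op 1 (push 14): stack=[14] mem=[0,0,0,0]
After op 2 (RCL M2): stack=[14,0] mem=[0,0,0,0]
After op 3 (RCL M1): stack=[14,0,0] mem=[0,0,0,0]
After op 4 (*): stack=[14,0] mem=[0,0,0,0]
After op 5 (STO M1): stack=[14] mem=[0,0,0,0]
After op 6 (push 4): stack=[14,4] mem=[0,0,0,0]
After op 7 (pop): stack=[14] mem=[0,0,0,0]
After op 8 (push 13): stack=[14,13] mem=[0,0,0,0]
After op 9 (push 4): stack=[14,13,4] mem=[0,0,0,0]
After op 10 (pop): stack=[14,13] mem=[0,0,0,0]
After op 11 (swap): stack=[13,14] mem=[0,0,0,0]
After op 12 (dup): stack=[13,14,14] mem=[0,0,0,0]

[13, 14, 14]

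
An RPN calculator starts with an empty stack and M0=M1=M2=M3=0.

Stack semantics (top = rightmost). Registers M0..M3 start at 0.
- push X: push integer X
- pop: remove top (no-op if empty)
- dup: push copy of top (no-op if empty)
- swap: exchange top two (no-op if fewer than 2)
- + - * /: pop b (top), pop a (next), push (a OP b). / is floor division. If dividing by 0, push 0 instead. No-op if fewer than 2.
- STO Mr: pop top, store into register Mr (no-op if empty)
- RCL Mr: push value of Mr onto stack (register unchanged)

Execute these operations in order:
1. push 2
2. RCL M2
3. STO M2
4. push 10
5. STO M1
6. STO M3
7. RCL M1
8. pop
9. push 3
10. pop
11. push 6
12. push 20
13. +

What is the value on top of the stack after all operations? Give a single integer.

After op 1 (push 2): stack=[2] mem=[0,0,0,0]
After op 2 (RCL M2): stack=[2,0] mem=[0,0,0,0]
After op 3 (STO M2): stack=[2] mem=[0,0,0,0]
After op 4 (push 10): stack=[2,10] mem=[0,0,0,0]
After op 5 (STO M1): stack=[2] mem=[0,10,0,0]
After op 6 (STO M3): stack=[empty] mem=[0,10,0,2]
After op 7 (RCL M1): stack=[10] mem=[0,10,0,2]
After op 8 (pop): stack=[empty] mem=[0,10,0,2]
After op 9 (push 3): stack=[3] mem=[0,10,0,2]
After op 10 (pop): stack=[empty] mem=[0,10,0,2]
After op 11 (push 6): stack=[6] mem=[0,10,0,2]
After op 12 (push 20): stack=[6,20] mem=[0,10,0,2]
After op 13 (+): stack=[26] mem=[0,10,0,2]

Answer: 26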